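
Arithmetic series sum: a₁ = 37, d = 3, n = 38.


aₙ = 37 + (38-1)×3 = 148
Sₙ = n(a₁+aₙ)/2 = 38×(37+148)/2
= 38×185/2 = 3515

S_38 = 3515


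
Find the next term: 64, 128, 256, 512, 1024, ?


Pattern: powers of 2: 2ⁿ
Terms: 64, 128, 256, 512, 1024
Next term = 2048

Next term = 2048


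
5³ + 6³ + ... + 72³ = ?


Σₖ₌5^72 k³ = [72·73/2]² − [4·5/2]²
= 6906384 − 100 = 6906284

Σk³ = 6906284


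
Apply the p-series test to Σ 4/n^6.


p-series test: Σ c/n^p converges if p > 1, diverges if p ≤ 1 (constant c > 0 doesn't affect convergence).
p = 6
6 > 1 → CONVERGES

Converges (p = 6 > 1)


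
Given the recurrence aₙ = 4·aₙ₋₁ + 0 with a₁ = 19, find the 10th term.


Computing step by step:
a_1 = 19
a_2 = 76
a_3 = 304
a_4 = 1216
a_5 = 4864
a_6 = 19456
a_7 = 77824
a_8 = 311296
a_9 = 1245184
a_10 = 4980736


a_10 = 4980736


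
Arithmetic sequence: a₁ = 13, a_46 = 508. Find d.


d = (aₙ - a₁)/(n-1)
= (508 - 13)/(46-1)
= 495/45 = 11

d = 11


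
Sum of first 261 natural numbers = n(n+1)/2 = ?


n(n+1)/2 = 261×262/2 = 68382/2 = 34191

Σk = 34191


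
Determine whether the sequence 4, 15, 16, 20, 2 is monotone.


Differences: 11, 1, 4, -18
Difference at position 1 is +11 (> 0) but position 4 is -18 (< 0) — sequence both rises and falls
→ NOT monotonic

Not monotonic


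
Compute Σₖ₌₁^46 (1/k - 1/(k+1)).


Telescoping: adjacent terms cancel.
= 1/1 - 1/47
= 1 - 1/47 = 46/47

Sum = 46/47


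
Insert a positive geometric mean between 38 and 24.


GM = √(38×24) = √912 = 30.1993

GM = 30.1993


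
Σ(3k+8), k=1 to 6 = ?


Σ(3k+8) = 3·Σk + 8·n
= 3·21 + 8·6
= 63 + 48 = 111

Σ = 111


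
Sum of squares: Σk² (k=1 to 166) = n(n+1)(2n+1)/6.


n = 166
n(n+1)(2n+1)/6 = 166×167×333/6
= 9231426/6 = 1538571

Σk² = 1538571


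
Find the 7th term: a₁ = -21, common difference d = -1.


aₙ = a₁ + (n-1)d
= -21 + (7-1)×-1
= -21 - 6
= -27

a_7 = -27


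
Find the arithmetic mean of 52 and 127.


AM = (52 + 127)/2 = 179/2 = 89.5

AM = 89.5


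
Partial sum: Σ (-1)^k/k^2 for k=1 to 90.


S = -1 + 1/4 - 1/9 + 1/16 - 1/25 + 1/36 - 1/49 + 1/64 ± ...
= -0.8224
(Full series converges to -π²/12 ≈ -0.8225)

S_90 = -0.8224


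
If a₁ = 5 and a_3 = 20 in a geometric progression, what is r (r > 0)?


r^(n-1) = aₙ/a₁
r^2 = 20/5 = 4
r = 4^(1/2)
= ±2; taking r > 0 gives r = 2

r = 2


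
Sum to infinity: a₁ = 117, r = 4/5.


S∞ = a₁/(1-r) = 117/(1 - 4/5)
= 117/(1/5)
= 585

S∞ = 585


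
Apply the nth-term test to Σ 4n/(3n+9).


lim(n→∞) 4n/(3n+9) = 4/3 = 4/3  (divide numerator and denominator by n)
lim aₙ = 4/3 ≠ 0 → series DIVERGES

Diverges (lim aₙ = 4/3 ≠ 0)


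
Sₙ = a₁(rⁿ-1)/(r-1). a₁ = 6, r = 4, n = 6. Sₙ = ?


Sₙ = 6×(4^6 - 1)/(4 - 1)
= 6×(4096 - 1)/3
= 6×4095/3
= 8190

S_6 = 8190


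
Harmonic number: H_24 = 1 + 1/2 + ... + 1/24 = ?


H_24 = 1/1 + 1/2 + 1/3 + ... + 1/24
= 1347822955/356948592
≈ 3.776

H_24 = 1347822955/356948592 ≈ 3.776


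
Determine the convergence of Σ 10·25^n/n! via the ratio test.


aₙ = 10·25^n/n!
a_{n+1}/aₙ = 25^(n+1)/(n+1)! × n!/25^n  (constant 10 cancels)
= 25/(n+1)
L = lim(n→∞) 25/(n+1) = 0
L < 1 → series CONVERGES

Converges (ratio test: L = 0 < 1)


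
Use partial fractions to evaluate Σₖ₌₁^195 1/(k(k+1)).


1/(k(k+1)) = 1/k - 1/(k+1) (partial fractions)
Telescoping: Σ = 1 - 1/196 = 195/196

Sum = 195/196


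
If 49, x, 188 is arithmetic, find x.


AM = (49 + 188)/2 = 237/2 = 118.5

AM = 118.5


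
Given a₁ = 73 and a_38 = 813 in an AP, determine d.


d = (aₙ - a₁)/(n-1)
= (813 - 73)/(38-1)
= 740/37 = 20

d = 20


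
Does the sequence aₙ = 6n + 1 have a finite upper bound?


aₙ = 6n + 1 → as n→∞, aₙ→∞
No finite upper bound exists
The sequence is UNBOUNDED

Unbounded (aₙ → ∞ as n → ∞)


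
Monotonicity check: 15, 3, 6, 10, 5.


Differences: -12, 3, 4, -5
Difference at position 2 is +3 (> 0) but position 1 is -12 (< 0) — sequence both rises and falls
→ NOT monotonic

Not monotonic


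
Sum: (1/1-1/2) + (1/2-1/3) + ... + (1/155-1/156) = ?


Telescoping: adjacent terms cancel.
= 1/1 - 1/156
= 1 - 1/156 = 155/156

Sum = 155/156


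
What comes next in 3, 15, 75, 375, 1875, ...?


Pattern: geometric (r=5)
Terms: 3, 15, 75, 375, 1875
Next term = 9375

Next term = 9375


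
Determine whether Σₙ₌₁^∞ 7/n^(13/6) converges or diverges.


p-series test: Σ c/n^p converges if p > 1, diverges if p ≤ 1 (constant c > 0 doesn't affect convergence).
p = 13/6
13/6 > 1 → CONVERGES

Converges (p = 13/6 > 1)


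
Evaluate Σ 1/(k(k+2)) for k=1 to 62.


1/(k(k+2)) = (1/2)·(1/k - 1/(k+2)) (partial fractions)
Telescoping: Σ = (1/2)·(1 + 1/2 - 1/63 - 1/64) = 5921/8064

Sum = 5921/8064


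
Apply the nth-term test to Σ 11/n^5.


lim(n→∞) 11/n^5 = 0
lim aₙ = 0 → nth-term test is INCONCLUSIVE
(Need other tests; this is actually a convergent p-series with p=5 > 1)

Inconclusive (lim aₙ = 0; need another test)


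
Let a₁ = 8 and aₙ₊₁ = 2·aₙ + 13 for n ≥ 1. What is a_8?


Computing step by step:
a_1 = 8
a_2 = 29
a_3 = 71
a_4 = 155
a_5 = 323
a_6 = 659
a_7 = 1331
a_8 = 2675


a_8 = 2675


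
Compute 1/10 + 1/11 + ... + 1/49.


Σₖ₌10^49 1/k = 1/10 + 1/11 + 1/12 + ... + 1/49
= 5114158166992424502851/3099044504245996706400
≈ 1.6502

Sum = 5114158166992424502851/3099044504245996706400 ≈ 1.6502


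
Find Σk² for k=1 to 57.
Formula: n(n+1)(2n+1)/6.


n = 57
n(n+1)(2n+1)/6 = 57×58×115/6
= 380190/6 = 63365

Σk² = 63365


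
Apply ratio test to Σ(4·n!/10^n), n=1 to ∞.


aₙ = 4·n!/10^n
a_{n+1}/aₙ = (n+1)!/10^(n+1) × 10^n/n!  (constant 4 cancels)
= (n+1)/10
L = lim(n→∞) (n+1)/10 = ∞
L > 1 → series DIVERGES

Diverges (ratio test: L = ∞ > 1)


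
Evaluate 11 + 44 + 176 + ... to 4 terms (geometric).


Sₙ = 11×(4^4 - 1)/(4 - 1)
= 11×(256 - 1)/3
= 11×255/3
= 935

S_4 = 935


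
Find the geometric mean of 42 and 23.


GM = √(42×23) = √966 = 31.0805

GM = 31.0805


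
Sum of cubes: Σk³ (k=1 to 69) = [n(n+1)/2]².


n(n+1)/2 = 69×70/2 = 2415
Σk³ = 2415² = 5832225

Σk³ = 5832225


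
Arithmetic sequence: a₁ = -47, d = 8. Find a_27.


aₙ = a₁ + (n-1)d
= -47 + (27-1)×8
= -47 + 208
= 161

a_27 = 161


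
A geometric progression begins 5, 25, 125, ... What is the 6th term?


aₙ = a₁·r^(n-1)
= 5×5^5
= 5×3125
= 15625

a_6 = 15625


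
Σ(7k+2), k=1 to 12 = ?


Σ(7k+2) = 7·Σk + 2·n
= 7·78 + 2·12
= 546 + 24 = 570

Σ = 570


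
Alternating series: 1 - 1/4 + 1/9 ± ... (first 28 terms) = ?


S = 1 - 1/4 + 1/9 - 1/16 + 1/25 - 1/36 + 1/49 - 1/64 ± ...
= 0.8219
(Full series converges to +π²/12 ≈ +0.8225)

S_28 = 0.8219


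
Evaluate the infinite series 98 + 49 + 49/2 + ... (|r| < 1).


S∞ = a₁/(1-r) = 98/(1 - 1/2)
= 98/(1/2)
= 196

S∞ = 196


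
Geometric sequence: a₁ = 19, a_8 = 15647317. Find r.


r^(n-1) = aₙ/a₁
r^7 = 15647317/19 = 823543
r = 823543^(1/7)
= 7

r = 7


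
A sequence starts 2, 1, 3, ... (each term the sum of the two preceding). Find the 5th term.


Computing iteratively: 2, 1, 3, 4, 7
a_5 = 7

a_5 = 7


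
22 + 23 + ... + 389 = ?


Σₖ₌22^389 k = Σₖ₌₁^389 k − Σₖ₌₁^21 k
= 389·390/2 − 21·22/2
= 75855 − 231 = 75624

Σk = 75624


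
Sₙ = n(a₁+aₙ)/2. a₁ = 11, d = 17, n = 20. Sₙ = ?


aₙ = 11 + (20-1)×17 = 334
Sₙ = n(a₁+aₙ)/2 = 20×(11+334)/2
= 20×345/2 = 3450

S_20 = 3450


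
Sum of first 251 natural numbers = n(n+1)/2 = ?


n(n+1)/2 = 251×252/2 = 63252/2 = 31626

Σk = 31626


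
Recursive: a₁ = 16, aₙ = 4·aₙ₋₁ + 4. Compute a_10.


Computing step by step:
a_1 = 16
a_2 = 68
a_3 = 276
a_4 = 1108
a_5 = 4436
a_6 = 17748
a_7 = 70996
a_8 = 283988
a_9 = 1135956
a_10 = 4543828


a_10 = 4543828


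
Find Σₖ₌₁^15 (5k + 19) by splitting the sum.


Σ(5k+19) = 5·Σk + 19·n
= 5·120 + 19·15
= 600 + 285 = 885

Σ = 885


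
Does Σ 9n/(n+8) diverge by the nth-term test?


lim(n→∞) 9n/(n+8) = 9/1 = 9  (divide numerator and denominator by n)
lim aₙ = 9 ≠ 0 → series DIVERGES

Diverges (lim aₙ = 9 ≠ 0)


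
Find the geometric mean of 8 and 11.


GM = √(8×11) = √88 = 9.3808

GM = 9.3808


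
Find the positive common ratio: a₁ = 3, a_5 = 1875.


r^(n-1) = aₙ/a₁
r^4 = 1875/3 = 625
r = 625^(1/4)
= ±5; taking r > 0 gives r = 5

r = 5


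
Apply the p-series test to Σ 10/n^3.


p-series test: Σ c/n^p converges if p > 1, diverges if p ≤ 1 (constant c > 0 doesn't affect convergence).
p = 3
3 > 1 → CONVERGES

Converges (p = 3 > 1)


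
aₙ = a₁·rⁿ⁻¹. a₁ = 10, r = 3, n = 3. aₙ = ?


aₙ = a₁·r^(n-1)
= 10×3^2
= 10×9
= 90

a_3 = 90


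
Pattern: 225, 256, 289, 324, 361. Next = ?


Pattern: perfect squares: n²
Terms: 225, 256, 289, 324, 361
Next term = 400

Next term = 400


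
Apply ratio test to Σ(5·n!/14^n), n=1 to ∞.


aₙ = 5·n!/14^n
a_{n+1}/aₙ = (n+1)!/14^(n+1) × 14^n/n!  (constant 5 cancels)
= (n+1)/14
L = lim(n→∞) (n+1)/14 = ∞
L > 1 → series DIVERGES

Diverges (ratio test: L = ∞ > 1)


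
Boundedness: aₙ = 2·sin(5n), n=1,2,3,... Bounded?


For all n, -1 ≤ sin(5n) ≤ 1, so -2 ≤ 2·sin(5n) ≤ 2
Lower bound: -2, Upper bound: 2
The sequence IS bounded

Bounded (-2 ≤ aₙ ≤ 2)


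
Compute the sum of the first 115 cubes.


n(n+1)/2 = 115×116/2 = 6670
Σk³ = 6670² = 44488900

Σk³ = 44488900


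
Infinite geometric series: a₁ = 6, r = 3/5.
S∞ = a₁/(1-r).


S∞ = a₁/(1-r) = 6/(1 - 3/5)
= 6/(2/5)
= 15

S∞ = 15


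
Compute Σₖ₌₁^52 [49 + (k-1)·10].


aₙ = 49 + (52-1)×10 = 559
Sₙ = n(a₁+aₙ)/2 = 52×(49+559)/2
= 52×608/2 = 15808

S_52 = 15808


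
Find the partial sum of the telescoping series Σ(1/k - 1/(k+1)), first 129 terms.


Telescoping: adjacent terms cancel.
= 1/1 - 1/130
= 1 - 1/130 = 129/130

Sum = 129/130


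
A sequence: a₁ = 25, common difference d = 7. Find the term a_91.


aₙ = a₁ + (n-1)d
= 25 + (91-1)×7
= 25 + 630
= 655

a_91 = 655


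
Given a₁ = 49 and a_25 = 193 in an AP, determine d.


d = (aₙ - a₁)/(n-1)
= (193 - 49)/(25-1)
= 144/24 = 6

d = 6


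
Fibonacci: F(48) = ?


Fibonacci sequence: 1, 1, 2, 3, 5, 8, 13, 21, 34, 55, 89, ...
F(48) = 4807526976

F(48) = 4807526976


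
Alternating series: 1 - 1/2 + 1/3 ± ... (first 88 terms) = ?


S = 1 - 1/2 + 1/3 - 1/4 + 1/5 - 1/6 + 1/7 - 1/8 ± ...
= 0.6875
(Full series converges to +ln(2) ≈ +0.6931)

S_88 = 0.6875


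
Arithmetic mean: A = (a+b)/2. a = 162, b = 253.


AM = (162 + 253)/2 = 415/2 = 207.5

AM = 207.5


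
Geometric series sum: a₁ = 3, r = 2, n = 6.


Sₙ = 3×(2^6 - 1)/(2 - 1)
= 3×(64 - 1)/1
= 3×63/1
= 189

S_6 = 189


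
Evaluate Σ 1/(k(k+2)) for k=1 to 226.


1/(k(k+2)) = (1/2)·(1/k - 1/(k+2)) (partial fractions)
Telescoping: Σ = (1/2)·(1 + 1/2 - 1/227 - 1/228) = 77179/103512

Sum = 77179/103512


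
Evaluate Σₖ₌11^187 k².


Σₖ₌11^187 k² = Σₖ₌₁^187 k² − Σₖ₌₁^10 k²
= 187·188·375/6 − 10·11·21/6
= 2197250 − 385 = 2196865

Σk² = 2196865


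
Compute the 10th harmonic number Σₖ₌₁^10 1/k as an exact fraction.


H_10 = 1/1 + 1/2 + 1/3 + 1/4 + 1/5 + 1/6 + 1/7 + 1/8 + 1/9 + 1/10
= 7381/2520
≈ 2.929

H_10 = 7381/2520 ≈ 2.929


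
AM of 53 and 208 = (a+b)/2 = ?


AM = (53 + 208)/2 = 261/2 = 130.5

AM = 130.5


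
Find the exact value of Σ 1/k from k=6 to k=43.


Σₖ₌6^43 1/k = 1/6 + 1/7 + 1/8 + ... + 1/43
= 252819946339770257/122332313750680800
≈ 2.0667

Sum = 252819946339770257/122332313750680800 ≈ 2.0667


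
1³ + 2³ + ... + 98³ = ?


n(n+1)/2 = 98×99/2 = 4851
Σk³ = 4851² = 23532201

Σk³ = 23532201


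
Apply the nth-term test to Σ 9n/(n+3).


lim(n→∞) 9n/(n+3) = 9/1 = 9  (divide numerator and denominator by n)
lim aₙ = 9 ≠ 0 → series DIVERGES

Diverges (lim aₙ = 9 ≠ 0)


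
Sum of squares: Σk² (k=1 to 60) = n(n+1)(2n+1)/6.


n = 60
n(n+1)(2n+1)/6 = 60×61×121/6
= 442860/6 = 73810

Σk² = 73810


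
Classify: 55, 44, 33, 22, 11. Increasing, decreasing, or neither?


Differences: -11, -11, -11, -11
All differences < 0 → strictly DECREASING

Monotonically decreasing


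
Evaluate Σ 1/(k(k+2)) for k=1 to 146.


1/(k(k+2)) = (1/2)·(1/k - 1/(k+2)) (partial fractions)
Telescoping: Σ = (1/2)·(1 + 1/2 - 1/147 - 1/148) = 32339/43512

Sum = 32339/43512


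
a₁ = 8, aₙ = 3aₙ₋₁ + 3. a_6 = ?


Computing step by step:
a_1 = 8
a_2 = 27
a_3 = 84
a_4 = 255
a_5 = 768
a_6 = 2307


a_6 = 2307


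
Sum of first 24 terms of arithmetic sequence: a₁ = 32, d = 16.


aₙ = 32 + (24-1)×16 = 400
Sₙ = n(a₁+aₙ)/2 = 24×(32+400)/2
= 24×432/2 = 5184

S_24 = 5184


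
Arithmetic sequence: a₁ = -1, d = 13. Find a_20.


aₙ = a₁ + (n-1)d
= -1 + (20-1)×13
= -1 + 247
= 246

a_20 = 246


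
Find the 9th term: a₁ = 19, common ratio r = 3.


aₙ = a₁·r^(n-1)
= 19×3^8
= 19×6561
= 124659

a_9 = 124659


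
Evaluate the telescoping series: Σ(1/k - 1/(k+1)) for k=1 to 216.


Telescoping: adjacent terms cancel.
= 1/1 - 1/217
= 1 - 1/217 = 216/217

Sum = 216/217


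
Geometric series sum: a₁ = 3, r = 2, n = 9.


Sₙ = 3×(2^9 - 1)/(2 - 1)
= 3×(512 - 1)/1
= 3×511/1
= 1533

S_9 = 1533


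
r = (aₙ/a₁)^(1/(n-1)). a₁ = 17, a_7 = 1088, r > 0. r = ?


r^(n-1) = aₙ/a₁
r^6 = 1088/17 = 64
r = 64^(1/6)
= ±2; taking r > 0 gives r = 2

r = 2


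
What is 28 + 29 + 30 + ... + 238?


Σₖ₌28^238 k = Σₖ₌₁^238 k − Σₖ₌₁^27 k
= 238·239/2 − 27·28/2
= 28441 − 378 = 28063

Σk = 28063


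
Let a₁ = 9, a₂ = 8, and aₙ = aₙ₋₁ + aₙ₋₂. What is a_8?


Computing iteratively: 9, 8, 17, 25, 42, 67, 109, 176
a_8 = 176

a_8 = 176


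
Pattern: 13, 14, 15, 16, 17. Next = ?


Pattern: arithmetic (d=1)
Terms: 13, 14, 15, 16, 17
Next term = 18

Next term = 18


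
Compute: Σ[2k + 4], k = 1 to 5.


Σ(2k+4) = 2·Σk + 4·n
= 2·15 + 4·5
= 30 + 20 = 50

Σ = 50


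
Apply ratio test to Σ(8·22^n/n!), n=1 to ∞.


aₙ = 8·22^n/n!
a_{n+1}/aₙ = 22^(n+1)/(n+1)! × n!/22^n  (constant 8 cancels)
= 22/(n+1)
L = lim(n→∞) 22/(n+1) = 0
L < 1 → series CONVERGES

Converges (ratio test: L = 0 < 1)


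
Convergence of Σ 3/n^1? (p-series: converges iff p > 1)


p-series test: Σ c/n^p converges if p > 1, diverges if p ≤ 1 (constant c > 0 doesn't affect convergence).
p = 1
1 ≤ 1 → DIVERGES

Diverges (p = 1 ≤ 1)


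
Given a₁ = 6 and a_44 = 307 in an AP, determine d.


d = (aₙ - a₁)/(n-1)
= (307 - 6)/(44-1)
= 301/43 = 7

d = 7


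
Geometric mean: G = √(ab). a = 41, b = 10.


GM = √(41×10) = √410 = 20.2485

GM = 20.2485


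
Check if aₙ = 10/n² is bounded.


a₁ = 10, a₂ = 10/4, a₃ = 10/9, ...
0 < aₙ ≤ 10 for all n ≥ 1
The sequence IS bounded

Bounded (0 < aₙ ≤ 10)


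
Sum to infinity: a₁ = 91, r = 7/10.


S∞ = a₁/(1-r) = 91/(1 - 7/10)
= 91/(3/10)
= 910/3

S∞ = 910/3


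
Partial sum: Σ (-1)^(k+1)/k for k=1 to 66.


S = 1 - 1/2 + 1/3 - 1/4 + 1/5 - 1/6 + 1/7 - 1/8 ± ...
= 0.6856
(Full series converges to +ln(2) ≈ +0.6931)

S_66 = 0.6856


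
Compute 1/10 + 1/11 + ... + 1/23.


Σₖ₌10^23 1/k = 1/10 + 1/11 + 1/12 + ... + 1/23
= 4847307929/5354228880
≈ 0.9053

Sum = 4847307929/5354228880 ≈ 0.9053


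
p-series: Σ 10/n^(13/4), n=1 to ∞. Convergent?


p-series test: Σ c/n^p converges if p > 1, diverges if p ≤ 1 (constant c > 0 doesn't affect convergence).
p = 13/4
13/4 > 1 → CONVERGES

Converges (p = 13/4 > 1)


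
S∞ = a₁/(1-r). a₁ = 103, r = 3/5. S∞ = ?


S∞ = a₁/(1-r) = 103/(1 - 3/5)
= 103/(2/5)
= 515/2

S∞ = 515/2


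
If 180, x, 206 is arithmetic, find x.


AM = (180 + 206)/2 = 386/2 = 193

AM = 193


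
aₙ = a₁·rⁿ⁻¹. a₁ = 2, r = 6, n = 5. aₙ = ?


aₙ = a₁·r^(n-1)
= 2×6^4
= 2×1296
= 2592

a_5 = 2592


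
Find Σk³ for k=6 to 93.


Σₖ₌6^93 k³ = [93·94/2]² − [5·6/2]²
= 19105641 − 225 = 19105416

Σk³ = 19105416


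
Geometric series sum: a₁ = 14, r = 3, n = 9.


Sₙ = 14×(3^9 - 1)/(3 - 1)
= 14×(19683 - 1)/2
= 14×19682/2
= 137774

S_9 = 137774


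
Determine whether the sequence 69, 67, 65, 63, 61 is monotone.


Differences: -2, -2, -2, -2
All differences < 0 → strictly DECREASING

Monotonically decreasing


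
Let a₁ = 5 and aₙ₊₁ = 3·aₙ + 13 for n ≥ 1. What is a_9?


Computing step by step:
a_1 = 5
a_2 = 28
a_3 = 97
a_4 = 304
a_5 = 925
a_6 = 2788
a_7 = 8377
a_8 = 25144
a_9 = 75445


a_9 = 75445


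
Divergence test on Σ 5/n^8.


lim(n→∞) 5/n^8 = 0
lim aₙ = 0 → nth-term test is INCONCLUSIVE
(Need other tests; this is actually a convergent p-series with p=8 > 1)

Inconclusive (lim aₙ = 0; need another test)


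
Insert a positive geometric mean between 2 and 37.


GM = √(2×37) = √74 = 8.6023

GM = 8.6023


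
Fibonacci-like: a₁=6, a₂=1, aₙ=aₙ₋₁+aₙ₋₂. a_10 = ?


Computing iteratively: 6, 1, 7, 8, 15, 23, 38, 61, 99, 160
a_10 = 160

a_10 = 160


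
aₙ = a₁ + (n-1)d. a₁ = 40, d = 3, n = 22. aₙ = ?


aₙ = a₁ + (n-1)d
= 40 + (22-1)×3
= 40 + 63
= 103

a_22 = 103


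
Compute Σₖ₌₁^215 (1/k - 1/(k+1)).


Telescoping: adjacent terms cancel.
= 1/1 - 1/216
= 1 - 1/216 = 215/216

Sum = 215/216


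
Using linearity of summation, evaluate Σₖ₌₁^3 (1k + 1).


Σ(1k+1) = 1·Σk + 1·n
= 1·6 + 1·3
= 6 + 3 = 9

Σ = 9


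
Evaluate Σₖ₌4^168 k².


Σₖ₌4^168 k² = Σₖ₌₁^168 k² − Σₖ₌₁^3 k²
= 168·169·337/6 − 3·4·7/6
= 1594684 − 14 = 1594670

Σk² = 1594670


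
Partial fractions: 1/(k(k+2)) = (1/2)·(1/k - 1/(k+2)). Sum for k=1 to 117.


1/(k(k+2)) = (1/2)·(1/k - 1/(k+2)) (partial fractions)
Telescoping: Σ = (1/2)·(1 + 1/2 - 1/118 - 1/119) = 10413/14042

Sum = 10413/14042


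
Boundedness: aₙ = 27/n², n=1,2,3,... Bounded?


a₁ = 27, a₂ = 27/4, a₃ = 27/9, ...
0 < aₙ ≤ 27 for all n ≥ 1
The sequence IS bounded

Bounded (0 < aₙ ≤ 27)


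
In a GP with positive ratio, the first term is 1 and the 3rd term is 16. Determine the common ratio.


r^(n-1) = aₙ/a₁
r^2 = 16/1 = 16
r = 16^(1/2)
= ±4; taking r > 0 gives r = 4

r = 4


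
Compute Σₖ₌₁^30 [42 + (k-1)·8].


aₙ = 42 + (30-1)×8 = 274
Sₙ = n(a₁+aₙ)/2 = 30×(42+274)/2
= 30×316/2 = 4740

S_30 = 4740


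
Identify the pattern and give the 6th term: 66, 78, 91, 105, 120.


Pattern: triangular numbers: n(n+1)/2
Terms: 66, 78, 91, 105, 120
Next term = 136

Next term = 136


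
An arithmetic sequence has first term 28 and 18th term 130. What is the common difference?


d = (aₙ - a₁)/(n-1)
= (130 - 28)/(18-1)
= 102/17 = 6

d = 6


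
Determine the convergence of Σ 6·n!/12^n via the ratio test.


aₙ = 6·n!/12^n
a_{n+1}/aₙ = (n+1)!/12^(n+1) × 12^n/n!  (constant 6 cancels)
= (n+1)/12
L = lim(n→∞) (n+1)/12 = ∞
L > 1 → series DIVERGES

Diverges (ratio test: L = ∞ > 1)


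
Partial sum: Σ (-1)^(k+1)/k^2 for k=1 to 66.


S = 1 - 1/4 + 1/9 - 1/16 + 1/25 - 1/36 + 1/49 - 1/64 ± ...
= 0.8224
(Full series converges to +π²/12 ≈ +0.8225)

S_66 = 0.8224


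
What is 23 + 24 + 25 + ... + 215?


Σₖ₌23^215 k = Σₖ₌₁^215 k − Σₖ₌₁^22 k
= 215·216/2 − 22·23/2
= 23220 − 253 = 22967

Σk = 22967


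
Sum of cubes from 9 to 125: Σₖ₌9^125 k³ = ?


Σₖ₌9^125 k³ = [125·126/2]² − [8·9/2]²
= 62015625 − 1296 = 62014329

Σk³ = 62014329


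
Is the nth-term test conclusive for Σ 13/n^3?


lim(n→∞) 13/n^3 = 0
lim aₙ = 0 → nth-term test is INCONCLUSIVE
(Need other tests; this is actually a convergent p-series with p=3 > 1)

Inconclusive (lim aₙ = 0; need another test)


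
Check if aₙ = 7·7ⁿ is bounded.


aₙ = 7·7ⁿ → as n→∞, aₙ→∞ (since base 7 > 1)
No finite upper bound exists
The sequence is UNBOUNDED

Unbounded (aₙ → ∞ as n → ∞)


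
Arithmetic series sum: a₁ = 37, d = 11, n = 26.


aₙ = 37 + (26-1)×11 = 312
Sₙ = n(a₁+aₙ)/2 = 26×(37+312)/2
= 26×349/2 = 4537

S_26 = 4537


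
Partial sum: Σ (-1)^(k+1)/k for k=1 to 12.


S = 1 - 1/2 + 1/3 - 1/4 + 1/5 - 1/6 + 1/7 - 1/8 ± ...
= 0.6532
(Full series converges to +ln(2) ≈ +0.6931)

S_12 = 0.6532


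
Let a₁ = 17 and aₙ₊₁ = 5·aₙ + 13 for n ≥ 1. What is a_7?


Computing step by step:
a_1 = 17
a_2 = 98
a_3 = 503
a_4 = 2528
a_5 = 12653
a_6 = 63278
a_7 = 316403


a_7 = 316403


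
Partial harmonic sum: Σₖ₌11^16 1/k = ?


Σₖ₌11^16 1/k = 1/11 + 1/12 + 1/13 + 1/14 + 1/15 + 1/16
= 36177/80080
≈ 0.4518

Sum = 36177/80080 ≈ 0.4518


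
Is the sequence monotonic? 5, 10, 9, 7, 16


Differences: 5, -1, -2, 9
Difference at position 1 is +5 (> 0) but position 2 is -1 (< 0) — sequence both rises and falls
→ NOT monotonic

Not monotonic


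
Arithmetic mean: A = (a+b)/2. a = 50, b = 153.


AM = (50 + 153)/2 = 203/2 = 101.5

AM = 101.5


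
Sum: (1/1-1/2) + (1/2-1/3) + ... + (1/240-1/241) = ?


Telescoping: adjacent terms cancel.
= 1/1 - 1/241
= 1 - 1/241 = 240/241

Sum = 240/241


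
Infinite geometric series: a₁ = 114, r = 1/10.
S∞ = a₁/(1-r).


S∞ = a₁/(1-r) = 114/(1 - 1/10)
= 114/(9/10)
= 380/3

S∞ = 380/3


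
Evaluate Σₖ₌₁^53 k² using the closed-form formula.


n = 53
n(n+1)(2n+1)/6 = 53×54×107/6
= 306234/6 = 51039

Σk² = 51039


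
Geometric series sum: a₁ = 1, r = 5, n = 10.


Sₙ = 1×(5^10 - 1)/(5 - 1)
= 1×(9765625 - 1)/4
= 1×9765624/4
= 2441406

S_10 = 2441406


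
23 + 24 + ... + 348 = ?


Σₖ₌23^348 k = Σₖ₌₁^348 k − Σₖ₌₁^22 k
= 348·349/2 − 22·23/2
= 60726 − 253 = 60473

Σk = 60473


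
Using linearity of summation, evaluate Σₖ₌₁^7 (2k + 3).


Σ(2k+3) = 2·Σk + 3·n
= 2·28 + 3·7
= 56 + 21 = 77

Σ = 77


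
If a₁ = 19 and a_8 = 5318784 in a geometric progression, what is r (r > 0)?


r^(n-1) = aₙ/a₁
r^7 = 5318784/19 = 279936
r = 279936^(1/7)
= 6

r = 6


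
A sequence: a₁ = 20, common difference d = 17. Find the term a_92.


aₙ = a₁ + (n-1)d
= 20 + (92-1)×17
= 20 + 1547
= 1567

a_92 = 1567


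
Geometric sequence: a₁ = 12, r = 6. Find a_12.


aₙ = a₁·r^(n-1)
= 12×6^11
= 12×362797056
= 4353564672

a_12 = 4353564672


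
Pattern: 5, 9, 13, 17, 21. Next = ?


Pattern: arithmetic (d=4)
Terms: 5, 9, 13, 17, 21
Next term = 25

Next term = 25


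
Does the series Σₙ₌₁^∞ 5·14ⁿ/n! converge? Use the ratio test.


aₙ = 5·14^n/n!
a_{n+1}/aₙ = 14^(n+1)/(n+1)! × n!/14^n  (constant 5 cancels)
= 14/(n+1)
L = lim(n→∞) 14/(n+1) = 0
L < 1 → series CONVERGES

Converges (ratio test: L = 0 < 1)


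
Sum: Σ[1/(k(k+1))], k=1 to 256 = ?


1/(k(k+1)) = 1/k - 1/(k+1) (partial fractions)
Telescoping: Σ = 1 - 1/257 = 256/257

Sum = 256/257


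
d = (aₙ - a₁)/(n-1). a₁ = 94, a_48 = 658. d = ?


d = (aₙ - a₁)/(n-1)
= (658 - 94)/(48-1)
= 564/47 = 12

d = 12


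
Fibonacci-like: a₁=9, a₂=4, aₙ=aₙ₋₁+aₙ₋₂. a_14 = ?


Computing iteratively: 9, 4, 13, 17, 30, 47, 77, 124, 201, 325, 526, 851, ...
a_14 = 2228

a_14 = 2228


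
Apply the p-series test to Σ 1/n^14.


p-series test: Σ c/n^p converges if p > 1, diverges if p ≤ 1 (constant c > 0 doesn't affect convergence).
p = 14
14 > 1 → CONVERGES

Converges (p = 14 > 1)


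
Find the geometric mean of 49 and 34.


GM = √(49×34) = √1666 = 40.8167

GM = 40.8167


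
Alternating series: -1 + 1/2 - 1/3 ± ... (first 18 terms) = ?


S = -1 + 1/2 - 1/3 + 1/4 - 1/5 + 1/6 - 1/7 + 1/8 ± ...
= -0.6661
(Full series converges to -ln(2) ≈ -0.6931)

S_18 = -0.6661


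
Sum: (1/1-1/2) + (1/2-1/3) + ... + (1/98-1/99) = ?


Telescoping: adjacent terms cancel.
= 1/1 - 1/99
= 1 - 1/99 = 98/99

Sum = 98/99


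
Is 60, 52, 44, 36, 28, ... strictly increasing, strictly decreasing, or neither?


Differences: -8, -8, -8, -8
All differences < 0 → strictly DECREASING

Monotonically decreasing


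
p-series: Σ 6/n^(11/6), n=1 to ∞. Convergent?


p-series test: Σ c/n^p converges if p > 1, diverges if p ≤ 1 (constant c > 0 doesn't affect convergence).
p = 11/6
11/6 > 1 → CONVERGES

Converges (p = 11/6 > 1)


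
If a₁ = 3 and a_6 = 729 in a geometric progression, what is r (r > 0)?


r^(n-1) = aₙ/a₁
r^5 = 729/3 = 243
r = 243^(1/5)
= 3

r = 3


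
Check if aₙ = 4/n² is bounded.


a₁ = 4, a₂ = 4/4, a₃ = 4/9, ...
0 < aₙ ≤ 4 for all n ≥ 1
The sequence IS bounded

Bounded (0 < aₙ ≤ 4)


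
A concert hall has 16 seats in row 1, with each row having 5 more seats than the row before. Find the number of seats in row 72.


aₙ = a₁ + (n-1)d
= 16 + (72-1)×5
= 16 + 355
= 371

a_72 = 371


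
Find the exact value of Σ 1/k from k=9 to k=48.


Σₖ₌9^48 1/k = 1/9 + 1/10 + 1/11 + ... + 1/48
= 770750091290411102693/442720643463713815200
≈ 1.7409

Sum = 770750091290411102693/442720643463713815200 ≈ 1.7409


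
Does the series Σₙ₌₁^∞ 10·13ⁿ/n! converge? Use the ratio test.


aₙ = 10·13^n/n!
a_{n+1}/aₙ = 13^(n+1)/(n+1)! × n!/13^n  (constant 10 cancels)
= 13/(n+1)
L = lim(n→∞) 13/(n+1) = 0
L < 1 → series CONVERGES

Converges (ratio test: L = 0 < 1)


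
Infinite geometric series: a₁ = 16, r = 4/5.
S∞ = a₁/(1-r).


S∞ = a₁/(1-r) = 16/(1 - 4/5)
= 16/(1/5)
= 80

S∞ = 80


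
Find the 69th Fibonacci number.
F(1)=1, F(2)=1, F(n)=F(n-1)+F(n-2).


Fibonacci sequence: 1, 1, 2, 3, 5, 8, 13, 21, 34, 55, 89, ...
F(69) = 117669030460994

F(69) = 117669030460994


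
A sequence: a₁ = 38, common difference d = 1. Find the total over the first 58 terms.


aₙ = 38 + (58-1)×1 = 95
Sₙ = n(a₁+aₙ)/2 = 58×(38+95)/2
= 58×133/2 = 3857

S_58 = 3857


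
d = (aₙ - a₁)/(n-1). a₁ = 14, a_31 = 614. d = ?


d = (aₙ - a₁)/(n-1)
= (614 - 14)/(31-1)
= 600/30 = 20

d = 20


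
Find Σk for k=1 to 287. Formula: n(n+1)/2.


n(n+1)/2 = 287×288/2 = 82656/2 = 41328

Σk = 41328


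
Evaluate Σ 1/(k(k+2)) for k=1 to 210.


1/(k(k+2)) = (1/2)·(1/k - 1/(k+2)) (partial fractions)
Telescoping: Σ = (1/2)·(1 + 1/2 - 1/211 - 1/212) = 66675/89464

Sum = 66675/89464


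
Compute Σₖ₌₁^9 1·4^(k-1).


Sₙ = 1×(4^9 - 1)/(4 - 1)
= 1×(262144 - 1)/3
= 1×262143/3
= 87381

S_9 = 87381


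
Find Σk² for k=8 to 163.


Σₖ₌8^163 k² = Σₖ₌₁^163 k² − Σₖ₌₁^7 k²
= 163·164·327/6 − 7·8·15/6
= 1456894 − 140 = 1456754

Σk² = 1456754


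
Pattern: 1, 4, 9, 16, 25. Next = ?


Pattern: perfect squares: n²
Terms: 1, 4, 9, 16, 25
Next term = 36

Next term = 36


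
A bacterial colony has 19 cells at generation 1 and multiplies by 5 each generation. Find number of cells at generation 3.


aₙ = a₁·r^(n-1)
= 19×5^2
= 19×25
= 475

a_3 = 475


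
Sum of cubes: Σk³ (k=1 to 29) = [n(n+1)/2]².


n(n+1)/2 = 29×30/2 = 435
Σk³ = 435² = 189225

Σk³ = 189225


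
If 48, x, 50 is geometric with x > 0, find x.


GM = √(48×50) = √2400 = 48.9898

GM = 48.9898


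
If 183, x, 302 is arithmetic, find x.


AM = (183 + 302)/2 = 485/2 = 242.5

AM = 242.5


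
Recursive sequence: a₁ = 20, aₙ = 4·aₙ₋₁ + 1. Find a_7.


Computing step by step:
a_1 = 20
a_2 = 81
a_3 = 325
a_4 = 1301
a_5 = 5205
a_6 = 20821
a_7 = 83285


a_7 = 83285


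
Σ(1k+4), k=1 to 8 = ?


Σ(1k+4) = 1·Σk + 4·n
= 1·36 + 4·8
= 36 + 32 = 68

Σ = 68


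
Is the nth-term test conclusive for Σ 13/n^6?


lim(n→∞) 13/n^6 = 0
lim aₙ = 0 → nth-term test is INCONCLUSIVE
(Need other tests; this is actually a convergent p-series with p=6 > 1)

Inconclusive (lim aₙ = 0; need another test)


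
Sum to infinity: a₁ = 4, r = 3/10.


S∞ = a₁/(1-r) = 4/(1 - 3/10)
= 4/(7/10)
= 40/7

S∞ = 40/7


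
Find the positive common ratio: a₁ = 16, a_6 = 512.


r^(n-1) = aₙ/a₁
r^5 = 512/16 = 32
r = 32^(1/5)
= 2

r = 2


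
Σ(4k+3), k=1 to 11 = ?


Σ(4k+3) = 4·Σk + 3·n
= 4·66 + 3·11
= 264 + 33 = 297

Σ = 297


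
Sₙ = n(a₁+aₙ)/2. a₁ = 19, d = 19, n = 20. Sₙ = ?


aₙ = 19 + (20-1)×19 = 380
Sₙ = n(a₁+aₙ)/2 = 20×(19+380)/2
= 20×399/2 = 3990

S_20 = 3990


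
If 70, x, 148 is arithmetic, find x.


AM = (70 + 148)/2 = 218/2 = 109

AM = 109


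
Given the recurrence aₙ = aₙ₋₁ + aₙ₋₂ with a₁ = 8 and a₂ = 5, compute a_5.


Computing iteratively: 8, 5, 13, 18, 31
a_5 = 31

a_5 = 31


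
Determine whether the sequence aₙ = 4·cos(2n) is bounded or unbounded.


For all n, -1 ≤ cos(2n) ≤ 1, so -4 ≤ 4·cos(2n) ≤ 4
Lower bound: -4, Upper bound: 4
The sequence IS bounded

Bounded (-4 ≤ aₙ ≤ 4)


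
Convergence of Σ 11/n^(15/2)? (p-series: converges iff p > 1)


p-series test: Σ c/n^p converges if p > 1, diverges if p ≤ 1 (constant c > 0 doesn't affect convergence).
p = 15/2
15/2 > 1 → CONVERGES

Converges (p = 15/2 > 1)


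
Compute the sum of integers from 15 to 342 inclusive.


Σₖ₌15^342 k = Σₖ₌₁^342 k − Σₖ₌₁^14 k
= 342·343/2 − 14·15/2
= 58653 − 105 = 58548

Σk = 58548


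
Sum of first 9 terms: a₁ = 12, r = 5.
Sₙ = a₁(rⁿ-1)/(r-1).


Sₙ = 12×(5^9 - 1)/(5 - 1)
= 12×(1953125 - 1)/4
= 12×1953124/4
= 5859372

S_9 = 5859372


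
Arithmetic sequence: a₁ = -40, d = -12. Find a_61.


aₙ = a₁ + (n-1)d
= -40 + (61-1)×-12
= -40 - 720
= -760

a_61 = -760


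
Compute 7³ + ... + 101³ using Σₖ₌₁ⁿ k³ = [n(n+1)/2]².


Σₖ₌7^101 k³ = [101·102/2]² − [6·7/2]²
= 26532801 − 441 = 26532360

Σk³ = 26532360


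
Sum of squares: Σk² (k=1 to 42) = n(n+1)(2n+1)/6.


n = 42
n(n+1)(2n+1)/6 = 42×43×85/6
= 153510/6 = 25585

Σk² = 25585


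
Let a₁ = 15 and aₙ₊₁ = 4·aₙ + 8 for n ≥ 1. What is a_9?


Computing step by step:
a_1 = 15
a_2 = 68
a_3 = 280
a_4 = 1128
a_5 = 4520
a_6 = 18088
a_7 = 72360
a_8 = 289448
a_9 = 1157800


a_9 = 1157800


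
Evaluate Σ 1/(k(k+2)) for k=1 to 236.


1/(k(k+2)) = (1/2)·(1/k - 1/(k+2)) (partial fractions)
Telescoping: Σ = (1/2)·(1 + 1/2 - 1/237 - 1/238) = 42067/56406

Sum = 42067/56406


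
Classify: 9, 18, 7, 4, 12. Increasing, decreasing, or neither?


Differences: 9, -11, -3, 8
Difference at position 1 is +9 (> 0) but position 2 is -11 (< 0) — sequence both rises and falls
→ NOT monotonic

Not monotonic


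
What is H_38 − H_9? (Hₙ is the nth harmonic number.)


Σₖ₌10^38 1/k = 1/10 + 1/11 + 1/12 + ... + 1/38
= 97070223234499/69388720221600
≈ 1.3989

Sum = 97070223234499/69388720221600 ≈ 1.3989


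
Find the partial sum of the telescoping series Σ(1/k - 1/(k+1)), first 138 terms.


Telescoping: adjacent terms cancel.
= 1/1 - 1/139
= 1 - 1/139 = 138/139

Sum = 138/139


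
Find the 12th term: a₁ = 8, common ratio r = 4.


aₙ = a₁·r^(n-1)
= 8×4^11
= 8×4194304
= 33554432

a_12 = 33554432


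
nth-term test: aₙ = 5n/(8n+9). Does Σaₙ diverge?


lim(n→∞) 5n/(8n+9) = 5/8 = 5/8  (divide numerator and denominator by n)
lim aₙ = 5/8 ≠ 0 → series DIVERGES

Diverges (lim aₙ = 5/8 ≠ 0)


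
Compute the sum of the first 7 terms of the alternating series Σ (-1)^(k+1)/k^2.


S = 1 - 1/4 + 1/9 - 1/16 + 1/25 - 1/36 + 1/49
= 0.8312
(Full series converges to +π²/12 ≈ +0.8225)

S_7 = 0.8312


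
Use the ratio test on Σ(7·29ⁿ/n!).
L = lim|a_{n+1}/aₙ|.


aₙ = 7·29^n/n!
a_{n+1}/aₙ = 29^(n+1)/(n+1)! × n!/29^n  (constant 7 cancels)
= 29/(n+1)
L = lim(n→∞) 29/(n+1) = 0
L < 1 → series CONVERGES

Converges (ratio test: L = 0 < 1)


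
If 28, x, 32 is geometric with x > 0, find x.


GM = √(28×32) = √896 = 29.9333

GM = 29.9333


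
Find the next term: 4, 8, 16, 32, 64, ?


Pattern: geometric (r=2)
Terms: 4, 8, 16, 32, 64
Next term = 128

Next term = 128


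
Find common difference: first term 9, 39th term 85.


d = (aₙ - a₁)/(n-1)
= (85 - 9)/(39-1)
= 76/38 = 2

d = 2


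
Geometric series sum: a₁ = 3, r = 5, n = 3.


Sₙ = 3×(5^3 - 1)/(5 - 1)
= 3×(125 - 1)/4
= 3×124/4
= 93

S_3 = 93


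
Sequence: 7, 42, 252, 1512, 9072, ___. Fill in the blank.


Pattern: geometric (r=6)
Terms: 7, 42, 252, 1512, 9072
Next term = 54432

Next term = 54432


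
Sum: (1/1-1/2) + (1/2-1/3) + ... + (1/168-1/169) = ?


Telescoping: adjacent terms cancel.
= 1/1 - 1/169
= 1 - 1/169 = 168/169

Sum = 168/169


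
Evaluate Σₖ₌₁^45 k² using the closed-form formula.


n = 45
n(n+1)(2n+1)/6 = 45×46×91/6
= 188370/6 = 31395

Σk² = 31395


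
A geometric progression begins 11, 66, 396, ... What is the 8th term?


aₙ = a₁·r^(n-1)
= 11×6^7
= 11×279936
= 3079296

a_8 = 3079296


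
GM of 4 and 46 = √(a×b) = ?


GM = √(4×46) = √184 = 13.5647

GM = 13.5647


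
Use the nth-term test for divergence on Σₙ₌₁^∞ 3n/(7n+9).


lim(n→∞) 3n/(7n+9) = 3/7 = 3/7  (divide numerator and denominator by n)
lim aₙ = 3/7 ≠ 0 → series DIVERGES

Diverges (lim aₙ = 3/7 ≠ 0)


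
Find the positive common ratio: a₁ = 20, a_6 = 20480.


r^(n-1) = aₙ/a₁
r^5 = 20480/20 = 1024
r = 1024^(1/5)
= 4

r = 4


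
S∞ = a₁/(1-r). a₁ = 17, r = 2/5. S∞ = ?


S∞ = a₁/(1-r) = 17/(1 - 2/5)
= 17/(3/5)
= 85/3

S∞ = 85/3


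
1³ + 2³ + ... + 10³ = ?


n(n+1)/2 = 10×11/2 = 55
Σk³ = 55² = 3025

Σk³ = 3025


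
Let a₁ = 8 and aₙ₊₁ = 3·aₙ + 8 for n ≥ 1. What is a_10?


Computing step by step:
a_1 = 8
a_2 = 32
a_3 = 104
a_4 = 320
a_5 = 968
a_6 = 2912
a_7 = 8744
a_8 = 26240
a_9 = 78728
a_10 = 236192


a_10 = 236192


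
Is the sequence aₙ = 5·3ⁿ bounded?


aₙ = 5·3ⁿ → as n→∞, aₙ→∞ (since base 3 > 1)
No finite upper bound exists
The sequence is UNBOUNDED

Unbounded (aₙ → ∞ as n → ∞)


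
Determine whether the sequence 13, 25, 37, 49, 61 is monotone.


Differences: 12, 12, 12, 12
All differences > 0 → strictly INCREASING

Monotonically increasing


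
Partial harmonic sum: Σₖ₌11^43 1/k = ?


Σₖ₌11^43 1/k = 1/11 + 1/12 + 1/13 + ... + 1/43
= 1216865528621842739/856326196254765600
≈ 1.421

Sum = 1216865528621842739/856326196254765600 ≈ 1.421


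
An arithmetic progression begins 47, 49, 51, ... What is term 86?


aₙ = a₁ + (n-1)d
= 47 + (86-1)×2
= 47 + 170
= 217

a_86 = 217


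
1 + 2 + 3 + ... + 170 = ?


n(n+1)/2 = 170×171/2 = 29070/2 = 14535

Σk = 14535


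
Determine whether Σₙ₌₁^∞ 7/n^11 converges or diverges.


p-series test: Σ c/n^p converges if p > 1, diverges if p ≤ 1 (constant c > 0 doesn't affect convergence).
p = 11
11 > 1 → CONVERGES

Converges (p = 11 > 1)


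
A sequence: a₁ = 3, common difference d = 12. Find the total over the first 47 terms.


aₙ = 3 + (47-1)×12 = 555
Sₙ = n(a₁+aₙ)/2 = 47×(3+555)/2
= 47×558/2 = 13113

S_47 = 13113


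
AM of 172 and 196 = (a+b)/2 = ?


AM = (172 + 196)/2 = 368/2 = 184

AM = 184


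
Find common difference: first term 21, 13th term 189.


d = (aₙ - a₁)/(n-1)
= (189 - 21)/(13-1)
= 168/12 = 14

d = 14


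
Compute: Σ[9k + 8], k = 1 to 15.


Σ(9k+8) = 9·Σk + 8·n
= 9·120 + 8·15
= 1080 + 120 = 1200

Σ = 1200


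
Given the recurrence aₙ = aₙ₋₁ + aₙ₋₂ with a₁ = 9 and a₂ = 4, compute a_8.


Computing iteratively: 9, 4, 13, 17, 30, 47, 77, 124
a_8 = 124

a_8 = 124


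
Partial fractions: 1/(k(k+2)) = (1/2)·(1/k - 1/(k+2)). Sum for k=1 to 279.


1/(k(k+2)) = (1/2)·(1/k - 1/(k+2)) (partial fractions)
Telescoping: Σ = (1/2)·(1 + 1/2 - 1/280 - 1/281) = 117459/157360

Sum = 117459/157360


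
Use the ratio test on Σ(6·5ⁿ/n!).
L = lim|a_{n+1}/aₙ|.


aₙ = 6·5^n/n!
a_{n+1}/aₙ = 5^(n+1)/(n+1)! × n!/5^n  (constant 6 cancels)
= 5/(n+1)
L = lim(n→∞) 5/(n+1) = 0
L < 1 → series CONVERGES

Converges (ratio test: L = 0 < 1)


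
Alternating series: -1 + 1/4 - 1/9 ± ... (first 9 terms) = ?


S = -1 + 1/4 - 1/9 + 1/16 - 1/25 + 1/36 - 1/49 + 1/64 ± ...
= -0.828
(Full series converges to -π²/12 ≈ -0.8225)

S_9 = -0.828


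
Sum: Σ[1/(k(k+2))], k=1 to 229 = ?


1/(k(k+2)) = (1/2)·(1/k - 1/(k+2)) (partial fractions)
Telescoping: Σ = (1/2)·(1 + 1/2 - 1/230 - 1/231) = 39617/53130

Sum = 39617/53130


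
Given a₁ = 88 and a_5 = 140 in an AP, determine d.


d = (aₙ - a₁)/(n-1)
= (140 - 88)/(5-1)
= 52/4 = 13

d = 13


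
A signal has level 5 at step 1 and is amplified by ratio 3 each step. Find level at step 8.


aₙ = a₁·r^(n-1)
= 5×3^7
= 5×2187
= 10935

a_8 = 10935


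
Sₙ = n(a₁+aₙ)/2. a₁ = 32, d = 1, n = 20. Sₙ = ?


aₙ = 32 + (20-1)×1 = 51
Sₙ = n(a₁+aₙ)/2 = 20×(32+51)/2
= 20×83/2 = 830

S_20 = 830


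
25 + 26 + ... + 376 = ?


Σₖ₌25^376 k = Σₖ₌₁^376 k − Σₖ₌₁^24 k
= 376·377/2 − 24·25/2
= 70876 − 300 = 70576

Σk = 70576


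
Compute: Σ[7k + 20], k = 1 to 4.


Σ(7k+20) = 7·Σk + 20·n
= 7·10 + 20·4
= 70 + 80 = 150

Σ = 150


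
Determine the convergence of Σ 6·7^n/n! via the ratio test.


aₙ = 6·7^n/n!
a_{n+1}/aₙ = 7^(n+1)/(n+1)! × n!/7^n  (constant 6 cancels)
= 7/(n+1)
L = lim(n→∞) 7/(n+1) = 0
L < 1 → series CONVERGES

Converges (ratio test: L = 0 < 1)


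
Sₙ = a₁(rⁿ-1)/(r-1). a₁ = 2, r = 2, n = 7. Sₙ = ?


Sₙ = 2×(2^7 - 1)/(2 - 1)
= 2×(128 - 1)/1
= 2×127/1
= 254

S_7 = 254


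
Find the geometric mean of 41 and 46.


GM = √(41×46) = √1886 = 43.4281

GM = 43.4281


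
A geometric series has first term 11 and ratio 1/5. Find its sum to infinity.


S∞ = a₁/(1-r) = 11/(1 - 1/5)
= 11/(4/5)
= 55/4

S∞ = 55/4


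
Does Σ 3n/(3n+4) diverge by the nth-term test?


lim(n→∞) 3n/(3n+4) = 3/3 = 1  (divide numerator and denominator by n)
lim aₙ = 1 ≠ 0 → series DIVERGES

Diverges (lim aₙ = 1 ≠ 0)


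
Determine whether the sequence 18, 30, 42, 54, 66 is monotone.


Differences: 12, 12, 12, 12
All differences > 0 → strictly INCREASING

Monotonically increasing


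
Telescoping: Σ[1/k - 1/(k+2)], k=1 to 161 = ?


Telescoping with gap 2: two head and two tail terms survive.
= (1 + 1/2) - (1/162 + 1/163)
= 3/2 - 1/162 - 1/163 = 19642/13203

Sum = 19642/13203


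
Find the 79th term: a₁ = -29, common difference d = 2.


aₙ = a₁ + (n-1)d
= -29 + (79-1)×2
= -29 + 156
= 127

a_79 = 127


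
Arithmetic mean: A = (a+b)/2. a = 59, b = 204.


AM = (59 + 204)/2 = 263/2 = 131.5

AM = 131.5


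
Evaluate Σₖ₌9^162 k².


Σₖ₌9^162 k² = Σₖ₌₁^162 k² − Σₖ₌₁^8 k²
= 162·163·325/6 − 8·9·17/6
= 1430325 − 204 = 1430121

Σk² = 1430121
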